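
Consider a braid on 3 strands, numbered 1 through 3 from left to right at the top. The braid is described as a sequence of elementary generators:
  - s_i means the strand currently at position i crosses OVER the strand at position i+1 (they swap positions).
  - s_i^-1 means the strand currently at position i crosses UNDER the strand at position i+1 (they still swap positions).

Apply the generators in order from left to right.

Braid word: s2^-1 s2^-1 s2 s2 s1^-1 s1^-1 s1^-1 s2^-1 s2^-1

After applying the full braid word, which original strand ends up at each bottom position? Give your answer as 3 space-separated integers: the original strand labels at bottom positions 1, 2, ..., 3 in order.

Gen 1 (s2^-1): strand 2 crosses under strand 3. Perm now: [1 3 2]
Gen 2 (s2^-1): strand 3 crosses under strand 2. Perm now: [1 2 3]
Gen 3 (s2): strand 2 crosses over strand 3. Perm now: [1 3 2]
Gen 4 (s2): strand 3 crosses over strand 2. Perm now: [1 2 3]
Gen 5 (s1^-1): strand 1 crosses under strand 2. Perm now: [2 1 3]
Gen 6 (s1^-1): strand 2 crosses under strand 1. Perm now: [1 2 3]
Gen 7 (s1^-1): strand 1 crosses under strand 2. Perm now: [2 1 3]
Gen 8 (s2^-1): strand 1 crosses under strand 3. Perm now: [2 3 1]
Gen 9 (s2^-1): strand 3 crosses under strand 1. Perm now: [2 1 3]

Answer: 2 1 3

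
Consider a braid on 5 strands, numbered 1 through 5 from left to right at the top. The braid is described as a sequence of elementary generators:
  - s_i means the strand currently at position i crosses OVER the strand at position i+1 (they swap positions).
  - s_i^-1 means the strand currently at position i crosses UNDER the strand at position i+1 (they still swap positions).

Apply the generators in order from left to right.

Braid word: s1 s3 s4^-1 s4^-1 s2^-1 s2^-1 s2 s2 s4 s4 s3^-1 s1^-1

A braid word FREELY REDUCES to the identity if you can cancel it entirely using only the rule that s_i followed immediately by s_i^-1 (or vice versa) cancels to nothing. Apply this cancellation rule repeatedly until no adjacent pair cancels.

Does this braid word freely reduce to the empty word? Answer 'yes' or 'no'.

Answer: yes

Derivation:
Gen 1 (s1): push. Stack: [s1]
Gen 2 (s3): push. Stack: [s1 s3]
Gen 3 (s4^-1): push. Stack: [s1 s3 s4^-1]
Gen 4 (s4^-1): push. Stack: [s1 s3 s4^-1 s4^-1]
Gen 5 (s2^-1): push. Stack: [s1 s3 s4^-1 s4^-1 s2^-1]
Gen 6 (s2^-1): push. Stack: [s1 s3 s4^-1 s4^-1 s2^-1 s2^-1]
Gen 7 (s2): cancels prior s2^-1. Stack: [s1 s3 s4^-1 s4^-1 s2^-1]
Gen 8 (s2): cancels prior s2^-1. Stack: [s1 s3 s4^-1 s4^-1]
Gen 9 (s4): cancels prior s4^-1. Stack: [s1 s3 s4^-1]
Gen 10 (s4): cancels prior s4^-1. Stack: [s1 s3]
Gen 11 (s3^-1): cancels prior s3. Stack: [s1]
Gen 12 (s1^-1): cancels prior s1. Stack: []
Reduced word: (empty)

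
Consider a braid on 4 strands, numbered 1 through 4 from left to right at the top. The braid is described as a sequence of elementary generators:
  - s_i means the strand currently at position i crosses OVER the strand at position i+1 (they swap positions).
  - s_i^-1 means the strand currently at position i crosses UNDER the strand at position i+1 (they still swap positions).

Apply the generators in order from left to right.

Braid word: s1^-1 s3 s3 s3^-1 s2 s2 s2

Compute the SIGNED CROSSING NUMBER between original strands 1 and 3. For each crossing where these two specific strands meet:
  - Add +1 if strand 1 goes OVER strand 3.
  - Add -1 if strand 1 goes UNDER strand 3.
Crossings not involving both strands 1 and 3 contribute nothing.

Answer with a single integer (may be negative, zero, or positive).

Answer: 0

Derivation:
Gen 1: crossing 1x2. Both 1&3? no. Sum: 0
Gen 2: crossing 3x4. Both 1&3? no. Sum: 0
Gen 3: crossing 4x3. Both 1&3? no. Sum: 0
Gen 4: crossing 3x4. Both 1&3? no. Sum: 0
Gen 5: crossing 1x4. Both 1&3? no. Sum: 0
Gen 6: crossing 4x1. Both 1&3? no. Sum: 0
Gen 7: crossing 1x4. Both 1&3? no. Sum: 0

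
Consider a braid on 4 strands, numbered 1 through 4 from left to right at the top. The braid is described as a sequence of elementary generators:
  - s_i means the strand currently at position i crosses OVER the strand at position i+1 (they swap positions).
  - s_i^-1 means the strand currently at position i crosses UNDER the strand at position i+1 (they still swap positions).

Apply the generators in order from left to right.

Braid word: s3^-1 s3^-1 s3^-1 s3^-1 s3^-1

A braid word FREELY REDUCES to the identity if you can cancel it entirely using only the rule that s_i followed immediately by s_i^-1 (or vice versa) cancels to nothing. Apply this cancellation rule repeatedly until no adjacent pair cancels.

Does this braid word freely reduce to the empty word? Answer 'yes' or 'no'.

Answer: no

Derivation:
Gen 1 (s3^-1): push. Stack: [s3^-1]
Gen 2 (s3^-1): push. Stack: [s3^-1 s3^-1]
Gen 3 (s3^-1): push. Stack: [s3^-1 s3^-1 s3^-1]
Gen 4 (s3^-1): push. Stack: [s3^-1 s3^-1 s3^-1 s3^-1]
Gen 5 (s3^-1): push. Stack: [s3^-1 s3^-1 s3^-1 s3^-1 s3^-1]
Reduced word: s3^-1 s3^-1 s3^-1 s3^-1 s3^-1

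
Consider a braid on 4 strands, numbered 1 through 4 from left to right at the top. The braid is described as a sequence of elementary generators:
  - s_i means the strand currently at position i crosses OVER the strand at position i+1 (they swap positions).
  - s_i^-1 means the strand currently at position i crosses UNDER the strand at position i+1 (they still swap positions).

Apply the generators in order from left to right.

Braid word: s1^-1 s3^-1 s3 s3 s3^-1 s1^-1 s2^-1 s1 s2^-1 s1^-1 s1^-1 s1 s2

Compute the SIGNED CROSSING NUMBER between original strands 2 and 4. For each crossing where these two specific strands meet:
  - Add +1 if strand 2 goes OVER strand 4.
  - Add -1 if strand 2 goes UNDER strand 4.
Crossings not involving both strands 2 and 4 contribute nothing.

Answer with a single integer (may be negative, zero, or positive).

Gen 1: crossing 1x2. Both 2&4? no. Sum: 0
Gen 2: crossing 3x4. Both 2&4? no. Sum: 0
Gen 3: crossing 4x3. Both 2&4? no. Sum: 0
Gen 4: crossing 3x4. Both 2&4? no. Sum: 0
Gen 5: crossing 4x3. Both 2&4? no. Sum: 0
Gen 6: crossing 2x1. Both 2&4? no. Sum: 0
Gen 7: crossing 2x3. Both 2&4? no. Sum: 0
Gen 8: crossing 1x3. Both 2&4? no. Sum: 0
Gen 9: crossing 1x2. Both 2&4? no. Sum: 0
Gen 10: crossing 3x2. Both 2&4? no. Sum: 0
Gen 11: crossing 2x3. Both 2&4? no. Sum: 0
Gen 12: crossing 3x2. Both 2&4? no. Sum: 0
Gen 13: crossing 3x1. Both 2&4? no. Sum: 0

Answer: 0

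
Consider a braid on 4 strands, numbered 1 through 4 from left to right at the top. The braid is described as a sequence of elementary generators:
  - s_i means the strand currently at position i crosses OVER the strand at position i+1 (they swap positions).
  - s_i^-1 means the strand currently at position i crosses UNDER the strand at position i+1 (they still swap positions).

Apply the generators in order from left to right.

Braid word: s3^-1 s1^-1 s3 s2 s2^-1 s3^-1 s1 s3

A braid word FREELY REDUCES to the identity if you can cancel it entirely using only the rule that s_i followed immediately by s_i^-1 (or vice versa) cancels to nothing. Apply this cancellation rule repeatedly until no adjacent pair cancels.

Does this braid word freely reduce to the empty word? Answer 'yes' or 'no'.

Gen 1 (s3^-1): push. Stack: [s3^-1]
Gen 2 (s1^-1): push. Stack: [s3^-1 s1^-1]
Gen 3 (s3): push. Stack: [s3^-1 s1^-1 s3]
Gen 4 (s2): push. Stack: [s3^-1 s1^-1 s3 s2]
Gen 5 (s2^-1): cancels prior s2. Stack: [s3^-1 s1^-1 s3]
Gen 6 (s3^-1): cancels prior s3. Stack: [s3^-1 s1^-1]
Gen 7 (s1): cancels prior s1^-1. Stack: [s3^-1]
Gen 8 (s3): cancels prior s3^-1. Stack: []
Reduced word: (empty)

Answer: yes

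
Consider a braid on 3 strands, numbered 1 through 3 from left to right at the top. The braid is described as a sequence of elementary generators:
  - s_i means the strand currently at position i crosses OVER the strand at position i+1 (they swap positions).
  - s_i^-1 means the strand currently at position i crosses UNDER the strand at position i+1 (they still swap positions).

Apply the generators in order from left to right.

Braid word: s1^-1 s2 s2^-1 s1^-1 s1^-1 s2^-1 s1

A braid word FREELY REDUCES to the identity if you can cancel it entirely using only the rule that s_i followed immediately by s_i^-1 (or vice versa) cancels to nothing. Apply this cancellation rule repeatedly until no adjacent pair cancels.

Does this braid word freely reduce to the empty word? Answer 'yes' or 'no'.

Answer: no

Derivation:
Gen 1 (s1^-1): push. Stack: [s1^-1]
Gen 2 (s2): push. Stack: [s1^-1 s2]
Gen 3 (s2^-1): cancels prior s2. Stack: [s1^-1]
Gen 4 (s1^-1): push. Stack: [s1^-1 s1^-1]
Gen 5 (s1^-1): push. Stack: [s1^-1 s1^-1 s1^-1]
Gen 6 (s2^-1): push. Stack: [s1^-1 s1^-1 s1^-1 s2^-1]
Gen 7 (s1): push. Stack: [s1^-1 s1^-1 s1^-1 s2^-1 s1]
Reduced word: s1^-1 s1^-1 s1^-1 s2^-1 s1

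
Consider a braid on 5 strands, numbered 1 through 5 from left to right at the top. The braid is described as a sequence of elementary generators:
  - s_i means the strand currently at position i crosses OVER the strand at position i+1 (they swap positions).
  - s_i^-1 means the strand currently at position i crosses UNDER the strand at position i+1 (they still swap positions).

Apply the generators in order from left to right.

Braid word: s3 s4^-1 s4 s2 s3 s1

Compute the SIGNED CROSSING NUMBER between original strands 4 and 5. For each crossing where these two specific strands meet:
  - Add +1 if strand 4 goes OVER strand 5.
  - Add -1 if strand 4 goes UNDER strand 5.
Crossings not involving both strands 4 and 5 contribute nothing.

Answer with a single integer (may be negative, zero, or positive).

Answer: 0

Derivation:
Gen 1: crossing 3x4. Both 4&5? no. Sum: 0
Gen 2: crossing 3x5. Both 4&5? no. Sum: 0
Gen 3: crossing 5x3. Both 4&5? no. Sum: 0
Gen 4: crossing 2x4. Both 4&5? no. Sum: 0
Gen 5: crossing 2x3. Both 4&5? no. Sum: 0
Gen 6: crossing 1x4. Both 4&5? no. Sum: 0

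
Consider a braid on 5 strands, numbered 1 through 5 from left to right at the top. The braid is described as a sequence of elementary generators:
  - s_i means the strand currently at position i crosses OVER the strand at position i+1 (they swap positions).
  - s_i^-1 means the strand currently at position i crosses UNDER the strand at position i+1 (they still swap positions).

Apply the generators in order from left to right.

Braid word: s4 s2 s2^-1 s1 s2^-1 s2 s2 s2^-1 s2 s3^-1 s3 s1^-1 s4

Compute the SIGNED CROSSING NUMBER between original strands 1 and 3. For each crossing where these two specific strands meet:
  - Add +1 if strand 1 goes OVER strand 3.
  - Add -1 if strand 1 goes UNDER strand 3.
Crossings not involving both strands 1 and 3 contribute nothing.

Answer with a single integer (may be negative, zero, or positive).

Gen 1: crossing 4x5. Both 1&3? no. Sum: 0
Gen 2: crossing 2x3. Both 1&3? no. Sum: 0
Gen 3: crossing 3x2. Both 1&3? no. Sum: 0
Gen 4: crossing 1x2. Both 1&3? no. Sum: 0
Gen 5: 1 under 3. Both 1&3? yes. Contrib: -1. Sum: -1
Gen 6: 3 over 1. Both 1&3? yes. Contrib: -1. Sum: -2
Gen 7: 1 over 3. Both 1&3? yes. Contrib: +1. Sum: -1
Gen 8: 3 under 1. Both 1&3? yes. Contrib: +1. Sum: 0
Gen 9: 1 over 3. Both 1&3? yes. Contrib: +1. Sum: 1
Gen 10: crossing 1x5. Both 1&3? no. Sum: 1
Gen 11: crossing 5x1. Both 1&3? no. Sum: 1
Gen 12: crossing 2x3. Both 1&3? no. Sum: 1
Gen 13: crossing 5x4. Both 1&3? no. Sum: 1

Answer: 1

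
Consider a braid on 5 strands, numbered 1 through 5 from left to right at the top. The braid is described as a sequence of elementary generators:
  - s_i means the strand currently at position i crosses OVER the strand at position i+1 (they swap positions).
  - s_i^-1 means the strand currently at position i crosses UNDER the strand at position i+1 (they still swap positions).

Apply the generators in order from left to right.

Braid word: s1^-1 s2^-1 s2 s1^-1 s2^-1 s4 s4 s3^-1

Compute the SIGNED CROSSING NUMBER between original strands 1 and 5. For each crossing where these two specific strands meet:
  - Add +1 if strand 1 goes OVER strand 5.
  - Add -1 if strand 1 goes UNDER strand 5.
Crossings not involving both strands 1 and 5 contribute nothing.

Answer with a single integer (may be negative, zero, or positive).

Answer: 0

Derivation:
Gen 1: crossing 1x2. Both 1&5? no. Sum: 0
Gen 2: crossing 1x3. Both 1&5? no. Sum: 0
Gen 3: crossing 3x1. Both 1&5? no. Sum: 0
Gen 4: crossing 2x1. Both 1&5? no. Sum: 0
Gen 5: crossing 2x3. Both 1&5? no. Sum: 0
Gen 6: crossing 4x5. Both 1&5? no. Sum: 0
Gen 7: crossing 5x4. Both 1&5? no. Sum: 0
Gen 8: crossing 2x4. Both 1&5? no. Sum: 0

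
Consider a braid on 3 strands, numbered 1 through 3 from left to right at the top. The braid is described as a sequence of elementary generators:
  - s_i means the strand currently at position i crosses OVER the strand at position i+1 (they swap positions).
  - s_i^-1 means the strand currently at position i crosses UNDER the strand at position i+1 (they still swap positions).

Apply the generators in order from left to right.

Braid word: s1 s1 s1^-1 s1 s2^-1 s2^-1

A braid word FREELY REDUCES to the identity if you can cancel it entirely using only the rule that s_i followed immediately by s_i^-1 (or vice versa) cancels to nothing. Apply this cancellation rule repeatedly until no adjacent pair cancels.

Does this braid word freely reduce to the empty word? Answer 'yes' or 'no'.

Gen 1 (s1): push. Stack: [s1]
Gen 2 (s1): push. Stack: [s1 s1]
Gen 3 (s1^-1): cancels prior s1. Stack: [s1]
Gen 4 (s1): push. Stack: [s1 s1]
Gen 5 (s2^-1): push. Stack: [s1 s1 s2^-1]
Gen 6 (s2^-1): push. Stack: [s1 s1 s2^-1 s2^-1]
Reduced word: s1 s1 s2^-1 s2^-1

Answer: no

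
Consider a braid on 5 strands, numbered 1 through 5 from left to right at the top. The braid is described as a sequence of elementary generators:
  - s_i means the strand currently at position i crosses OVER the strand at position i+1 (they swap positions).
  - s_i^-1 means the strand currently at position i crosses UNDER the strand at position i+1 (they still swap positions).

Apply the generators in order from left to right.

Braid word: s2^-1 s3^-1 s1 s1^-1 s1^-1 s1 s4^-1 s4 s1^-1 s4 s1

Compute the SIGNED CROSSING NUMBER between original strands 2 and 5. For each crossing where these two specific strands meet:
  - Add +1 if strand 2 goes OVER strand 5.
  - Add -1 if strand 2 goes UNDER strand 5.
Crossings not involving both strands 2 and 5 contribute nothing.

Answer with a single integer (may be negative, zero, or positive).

Answer: -1

Derivation:
Gen 1: crossing 2x3. Both 2&5? no. Sum: 0
Gen 2: crossing 2x4. Both 2&5? no. Sum: 0
Gen 3: crossing 1x3. Both 2&5? no. Sum: 0
Gen 4: crossing 3x1. Both 2&5? no. Sum: 0
Gen 5: crossing 1x3. Both 2&5? no. Sum: 0
Gen 6: crossing 3x1. Both 2&5? no. Sum: 0
Gen 7: 2 under 5. Both 2&5? yes. Contrib: -1. Sum: -1
Gen 8: 5 over 2. Both 2&5? yes. Contrib: -1. Sum: -2
Gen 9: crossing 1x3. Both 2&5? no. Sum: -2
Gen 10: 2 over 5. Both 2&5? yes. Contrib: +1. Sum: -1
Gen 11: crossing 3x1. Both 2&5? no. Sum: -1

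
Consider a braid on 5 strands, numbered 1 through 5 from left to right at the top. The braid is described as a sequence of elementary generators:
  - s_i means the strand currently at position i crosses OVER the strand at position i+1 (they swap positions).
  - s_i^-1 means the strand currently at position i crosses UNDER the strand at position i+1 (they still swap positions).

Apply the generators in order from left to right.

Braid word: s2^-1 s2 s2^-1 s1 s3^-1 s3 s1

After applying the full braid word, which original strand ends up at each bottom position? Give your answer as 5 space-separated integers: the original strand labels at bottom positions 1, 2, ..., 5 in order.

Gen 1 (s2^-1): strand 2 crosses under strand 3. Perm now: [1 3 2 4 5]
Gen 2 (s2): strand 3 crosses over strand 2. Perm now: [1 2 3 4 5]
Gen 3 (s2^-1): strand 2 crosses under strand 3. Perm now: [1 3 2 4 5]
Gen 4 (s1): strand 1 crosses over strand 3. Perm now: [3 1 2 4 5]
Gen 5 (s3^-1): strand 2 crosses under strand 4. Perm now: [3 1 4 2 5]
Gen 6 (s3): strand 4 crosses over strand 2. Perm now: [3 1 2 4 5]
Gen 7 (s1): strand 3 crosses over strand 1. Perm now: [1 3 2 4 5]

Answer: 1 3 2 4 5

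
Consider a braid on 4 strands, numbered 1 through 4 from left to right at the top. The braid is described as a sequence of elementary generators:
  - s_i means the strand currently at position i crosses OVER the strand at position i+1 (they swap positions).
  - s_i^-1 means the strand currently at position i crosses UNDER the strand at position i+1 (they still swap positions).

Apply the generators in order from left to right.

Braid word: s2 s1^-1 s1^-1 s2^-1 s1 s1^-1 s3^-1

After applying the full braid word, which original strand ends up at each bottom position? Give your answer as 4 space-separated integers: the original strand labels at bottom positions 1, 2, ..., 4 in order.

Gen 1 (s2): strand 2 crosses over strand 3. Perm now: [1 3 2 4]
Gen 2 (s1^-1): strand 1 crosses under strand 3. Perm now: [3 1 2 4]
Gen 3 (s1^-1): strand 3 crosses under strand 1. Perm now: [1 3 2 4]
Gen 4 (s2^-1): strand 3 crosses under strand 2. Perm now: [1 2 3 4]
Gen 5 (s1): strand 1 crosses over strand 2. Perm now: [2 1 3 4]
Gen 6 (s1^-1): strand 2 crosses under strand 1. Perm now: [1 2 3 4]
Gen 7 (s3^-1): strand 3 crosses under strand 4. Perm now: [1 2 4 3]

Answer: 1 2 4 3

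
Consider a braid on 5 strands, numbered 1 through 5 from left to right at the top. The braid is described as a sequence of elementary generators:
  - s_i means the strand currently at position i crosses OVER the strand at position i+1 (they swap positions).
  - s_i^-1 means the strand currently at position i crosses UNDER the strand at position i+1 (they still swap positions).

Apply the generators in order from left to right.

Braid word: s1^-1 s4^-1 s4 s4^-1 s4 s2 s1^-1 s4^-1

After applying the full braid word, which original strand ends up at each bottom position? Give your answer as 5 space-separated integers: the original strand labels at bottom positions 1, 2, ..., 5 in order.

Gen 1 (s1^-1): strand 1 crosses under strand 2. Perm now: [2 1 3 4 5]
Gen 2 (s4^-1): strand 4 crosses under strand 5. Perm now: [2 1 3 5 4]
Gen 3 (s4): strand 5 crosses over strand 4. Perm now: [2 1 3 4 5]
Gen 4 (s4^-1): strand 4 crosses under strand 5. Perm now: [2 1 3 5 4]
Gen 5 (s4): strand 5 crosses over strand 4. Perm now: [2 1 3 4 5]
Gen 6 (s2): strand 1 crosses over strand 3. Perm now: [2 3 1 4 5]
Gen 7 (s1^-1): strand 2 crosses under strand 3. Perm now: [3 2 1 4 5]
Gen 8 (s4^-1): strand 4 crosses under strand 5. Perm now: [3 2 1 5 4]

Answer: 3 2 1 5 4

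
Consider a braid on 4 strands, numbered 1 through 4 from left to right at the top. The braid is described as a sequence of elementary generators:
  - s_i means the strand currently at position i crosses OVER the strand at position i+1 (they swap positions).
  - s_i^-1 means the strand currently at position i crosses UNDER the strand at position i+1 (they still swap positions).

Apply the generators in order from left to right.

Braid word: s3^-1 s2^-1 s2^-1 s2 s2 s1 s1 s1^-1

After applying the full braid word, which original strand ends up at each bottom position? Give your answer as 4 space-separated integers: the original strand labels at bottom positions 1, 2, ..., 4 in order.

Gen 1 (s3^-1): strand 3 crosses under strand 4. Perm now: [1 2 4 3]
Gen 2 (s2^-1): strand 2 crosses under strand 4. Perm now: [1 4 2 3]
Gen 3 (s2^-1): strand 4 crosses under strand 2. Perm now: [1 2 4 3]
Gen 4 (s2): strand 2 crosses over strand 4. Perm now: [1 4 2 3]
Gen 5 (s2): strand 4 crosses over strand 2. Perm now: [1 2 4 3]
Gen 6 (s1): strand 1 crosses over strand 2. Perm now: [2 1 4 3]
Gen 7 (s1): strand 2 crosses over strand 1. Perm now: [1 2 4 3]
Gen 8 (s1^-1): strand 1 crosses under strand 2. Perm now: [2 1 4 3]

Answer: 2 1 4 3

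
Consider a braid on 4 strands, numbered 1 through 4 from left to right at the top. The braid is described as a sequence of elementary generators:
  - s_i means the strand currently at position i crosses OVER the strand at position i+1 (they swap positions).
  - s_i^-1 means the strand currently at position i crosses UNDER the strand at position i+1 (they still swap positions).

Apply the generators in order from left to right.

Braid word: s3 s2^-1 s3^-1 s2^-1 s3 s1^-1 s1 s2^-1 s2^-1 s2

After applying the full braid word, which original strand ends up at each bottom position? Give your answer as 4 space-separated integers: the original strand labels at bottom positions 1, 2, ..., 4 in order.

Gen 1 (s3): strand 3 crosses over strand 4. Perm now: [1 2 4 3]
Gen 2 (s2^-1): strand 2 crosses under strand 4. Perm now: [1 4 2 3]
Gen 3 (s3^-1): strand 2 crosses under strand 3. Perm now: [1 4 3 2]
Gen 4 (s2^-1): strand 4 crosses under strand 3. Perm now: [1 3 4 2]
Gen 5 (s3): strand 4 crosses over strand 2. Perm now: [1 3 2 4]
Gen 6 (s1^-1): strand 1 crosses under strand 3. Perm now: [3 1 2 4]
Gen 7 (s1): strand 3 crosses over strand 1. Perm now: [1 3 2 4]
Gen 8 (s2^-1): strand 3 crosses under strand 2. Perm now: [1 2 3 4]
Gen 9 (s2^-1): strand 2 crosses under strand 3. Perm now: [1 3 2 4]
Gen 10 (s2): strand 3 crosses over strand 2. Perm now: [1 2 3 4]

Answer: 1 2 3 4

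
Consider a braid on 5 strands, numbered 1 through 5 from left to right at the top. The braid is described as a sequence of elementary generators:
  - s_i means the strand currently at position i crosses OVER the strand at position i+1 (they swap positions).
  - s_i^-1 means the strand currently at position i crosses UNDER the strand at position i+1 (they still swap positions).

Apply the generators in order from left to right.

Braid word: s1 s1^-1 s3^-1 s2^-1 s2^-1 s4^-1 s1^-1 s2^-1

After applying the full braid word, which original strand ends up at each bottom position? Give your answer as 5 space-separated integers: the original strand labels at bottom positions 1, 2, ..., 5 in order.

Answer: 2 4 1 5 3

Derivation:
Gen 1 (s1): strand 1 crosses over strand 2. Perm now: [2 1 3 4 5]
Gen 2 (s1^-1): strand 2 crosses under strand 1. Perm now: [1 2 3 4 5]
Gen 3 (s3^-1): strand 3 crosses under strand 4. Perm now: [1 2 4 3 5]
Gen 4 (s2^-1): strand 2 crosses under strand 4. Perm now: [1 4 2 3 5]
Gen 5 (s2^-1): strand 4 crosses under strand 2. Perm now: [1 2 4 3 5]
Gen 6 (s4^-1): strand 3 crosses under strand 5. Perm now: [1 2 4 5 3]
Gen 7 (s1^-1): strand 1 crosses under strand 2. Perm now: [2 1 4 5 3]
Gen 8 (s2^-1): strand 1 crosses under strand 4. Perm now: [2 4 1 5 3]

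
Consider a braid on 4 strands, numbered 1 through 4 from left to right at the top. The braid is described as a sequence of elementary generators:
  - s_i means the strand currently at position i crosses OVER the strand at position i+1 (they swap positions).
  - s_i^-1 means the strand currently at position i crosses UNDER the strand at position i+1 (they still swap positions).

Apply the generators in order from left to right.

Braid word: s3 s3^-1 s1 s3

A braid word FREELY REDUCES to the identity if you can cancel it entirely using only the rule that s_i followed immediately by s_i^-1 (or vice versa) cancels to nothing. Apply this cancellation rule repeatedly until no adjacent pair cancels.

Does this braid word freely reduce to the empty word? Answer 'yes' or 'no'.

Answer: no

Derivation:
Gen 1 (s3): push. Stack: [s3]
Gen 2 (s3^-1): cancels prior s3. Stack: []
Gen 3 (s1): push. Stack: [s1]
Gen 4 (s3): push. Stack: [s1 s3]
Reduced word: s1 s3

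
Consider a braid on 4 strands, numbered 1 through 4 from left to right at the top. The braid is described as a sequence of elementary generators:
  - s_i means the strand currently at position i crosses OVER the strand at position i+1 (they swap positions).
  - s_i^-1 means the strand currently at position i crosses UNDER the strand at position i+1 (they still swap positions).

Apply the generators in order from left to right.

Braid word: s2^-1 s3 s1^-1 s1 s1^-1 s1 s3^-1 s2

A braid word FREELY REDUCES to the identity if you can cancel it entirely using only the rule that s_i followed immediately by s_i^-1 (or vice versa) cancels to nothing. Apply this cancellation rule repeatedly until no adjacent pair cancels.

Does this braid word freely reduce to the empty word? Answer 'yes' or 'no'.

Gen 1 (s2^-1): push. Stack: [s2^-1]
Gen 2 (s3): push. Stack: [s2^-1 s3]
Gen 3 (s1^-1): push. Stack: [s2^-1 s3 s1^-1]
Gen 4 (s1): cancels prior s1^-1. Stack: [s2^-1 s3]
Gen 5 (s1^-1): push. Stack: [s2^-1 s3 s1^-1]
Gen 6 (s1): cancels prior s1^-1. Stack: [s2^-1 s3]
Gen 7 (s3^-1): cancels prior s3. Stack: [s2^-1]
Gen 8 (s2): cancels prior s2^-1. Stack: []
Reduced word: (empty)

Answer: yes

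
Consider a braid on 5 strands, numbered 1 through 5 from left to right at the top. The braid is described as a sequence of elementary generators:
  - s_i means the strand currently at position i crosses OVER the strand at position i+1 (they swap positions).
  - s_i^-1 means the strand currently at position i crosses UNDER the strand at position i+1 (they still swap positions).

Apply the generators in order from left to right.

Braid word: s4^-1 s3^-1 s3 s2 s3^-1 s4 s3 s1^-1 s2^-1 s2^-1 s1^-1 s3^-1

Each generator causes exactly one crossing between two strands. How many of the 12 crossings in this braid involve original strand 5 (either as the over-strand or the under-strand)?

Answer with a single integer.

Answer: 6

Derivation:
Gen 1: crossing 4x5. Involves strand 5? yes. Count so far: 1
Gen 2: crossing 3x5. Involves strand 5? yes. Count so far: 2
Gen 3: crossing 5x3. Involves strand 5? yes. Count so far: 3
Gen 4: crossing 2x3. Involves strand 5? no. Count so far: 3
Gen 5: crossing 2x5. Involves strand 5? yes. Count so far: 4
Gen 6: crossing 2x4. Involves strand 5? no. Count so far: 4
Gen 7: crossing 5x4. Involves strand 5? yes. Count so far: 5
Gen 8: crossing 1x3. Involves strand 5? no. Count so far: 5
Gen 9: crossing 1x4. Involves strand 5? no. Count so far: 5
Gen 10: crossing 4x1. Involves strand 5? no. Count so far: 5
Gen 11: crossing 3x1. Involves strand 5? no. Count so far: 5
Gen 12: crossing 4x5. Involves strand 5? yes. Count so far: 6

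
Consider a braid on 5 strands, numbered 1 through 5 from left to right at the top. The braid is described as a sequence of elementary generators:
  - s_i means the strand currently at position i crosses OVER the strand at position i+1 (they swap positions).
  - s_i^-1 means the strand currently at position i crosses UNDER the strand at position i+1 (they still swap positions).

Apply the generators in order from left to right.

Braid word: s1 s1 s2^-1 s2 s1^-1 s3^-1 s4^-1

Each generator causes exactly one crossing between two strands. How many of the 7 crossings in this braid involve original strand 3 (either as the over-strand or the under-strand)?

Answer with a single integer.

Gen 1: crossing 1x2. Involves strand 3? no. Count so far: 0
Gen 2: crossing 2x1. Involves strand 3? no. Count so far: 0
Gen 3: crossing 2x3. Involves strand 3? yes. Count so far: 1
Gen 4: crossing 3x2. Involves strand 3? yes. Count so far: 2
Gen 5: crossing 1x2. Involves strand 3? no. Count so far: 2
Gen 6: crossing 3x4. Involves strand 3? yes. Count so far: 3
Gen 7: crossing 3x5. Involves strand 3? yes. Count so far: 4

Answer: 4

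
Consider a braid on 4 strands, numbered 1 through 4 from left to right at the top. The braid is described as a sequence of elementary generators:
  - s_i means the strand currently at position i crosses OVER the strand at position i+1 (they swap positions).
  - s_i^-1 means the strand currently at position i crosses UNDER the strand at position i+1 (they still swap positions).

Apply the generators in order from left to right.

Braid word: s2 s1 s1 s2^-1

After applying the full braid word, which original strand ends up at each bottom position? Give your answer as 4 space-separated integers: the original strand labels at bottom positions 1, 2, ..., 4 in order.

Gen 1 (s2): strand 2 crosses over strand 3. Perm now: [1 3 2 4]
Gen 2 (s1): strand 1 crosses over strand 3. Perm now: [3 1 2 4]
Gen 3 (s1): strand 3 crosses over strand 1. Perm now: [1 3 2 4]
Gen 4 (s2^-1): strand 3 crosses under strand 2. Perm now: [1 2 3 4]

Answer: 1 2 3 4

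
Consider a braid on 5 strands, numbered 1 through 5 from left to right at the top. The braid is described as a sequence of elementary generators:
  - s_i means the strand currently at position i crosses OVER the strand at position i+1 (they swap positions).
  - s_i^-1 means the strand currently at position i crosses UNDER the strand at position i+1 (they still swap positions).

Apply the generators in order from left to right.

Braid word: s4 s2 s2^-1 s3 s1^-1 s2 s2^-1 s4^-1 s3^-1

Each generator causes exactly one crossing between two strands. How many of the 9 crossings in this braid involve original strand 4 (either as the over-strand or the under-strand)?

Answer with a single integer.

Gen 1: crossing 4x5. Involves strand 4? yes. Count so far: 1
Gen 2: crossing 2x3. Involves strand 4? no. Count so far: 1
Gen 3: crossing 3x2. Involves strand 4? no. Count so far: 1
Gen 4: crossing 3x5. Involves strand 4? no. Count so far: 1
Gen 5: crossing 1x2. Involves strand 4? no. Count so far: 1
Gen 6: crossing 1x5. Involves strand 4? no. Count so far: 1
Gen 7: crossing 5x1. Involves strand 4? no. Count so far: 1
Gen 8: crossing 3x4. Involves strand 4? yes. Count so far: 2
Gen 9: crossing 5x4. Involves strand 4? yes. Count so far: 3

Answer: 3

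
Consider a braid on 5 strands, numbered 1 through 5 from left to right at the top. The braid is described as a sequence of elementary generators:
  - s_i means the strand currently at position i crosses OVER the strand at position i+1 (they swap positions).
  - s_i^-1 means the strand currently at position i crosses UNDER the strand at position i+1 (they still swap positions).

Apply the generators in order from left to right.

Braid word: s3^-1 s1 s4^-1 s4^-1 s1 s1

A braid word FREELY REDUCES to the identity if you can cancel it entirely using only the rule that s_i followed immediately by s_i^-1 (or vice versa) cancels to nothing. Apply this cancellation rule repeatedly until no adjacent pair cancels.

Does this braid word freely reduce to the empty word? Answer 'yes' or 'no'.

Answer: no

Derivation:
Gen 1 (s3^-1): push. Stack: [s3^-1]
Gen 2 (s1): push. Stack: [s3^-1 s1]
Gen 3 (s4^-1): push. Stack: [s3^-1 s1 s4^-1]
Gen 4 (s4^-1): push. Stack: [s3^-1 s1 s4^-1 s4^-1]
Gen 5 (s1): push. Stack: [s3^-1 s1 s4^-1 s4^-1 s1]
Gen 6 (s1): push. Stack: [s3^-1 s1 s4^-1 s4^-1 s1 s1]
Reduced word: s3^-1 s1 s4^-1 s4^-1 s1 s1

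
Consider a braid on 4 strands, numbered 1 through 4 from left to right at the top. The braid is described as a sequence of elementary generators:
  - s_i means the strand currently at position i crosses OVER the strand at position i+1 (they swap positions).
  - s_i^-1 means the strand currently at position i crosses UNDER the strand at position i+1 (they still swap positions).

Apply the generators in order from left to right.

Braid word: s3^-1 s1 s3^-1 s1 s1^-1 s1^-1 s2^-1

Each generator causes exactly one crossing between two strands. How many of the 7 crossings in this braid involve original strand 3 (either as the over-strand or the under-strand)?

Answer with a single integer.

Gen 1: crossing 3x4. Involves strand 3? yes. Count so far: 1
Gen 2: crossing 1x2. Involves strand 3? no. Count so far: 1
Gen 3: crossing 4x3. Involves strand 3? yes. Count so far: 2
Gen 4: crossing 2x1. Involves strand 3? no. Count so far: 2
Gen 5: crossing 1x2. Involves strand 3? no. Count so far: 2
Gen 6: crossing 2x1. Involves strand 3? no. Count so far: 2
Gen 7: crossing 2x3. Involves strand 3? yes. Count so far: 3

Answer: 3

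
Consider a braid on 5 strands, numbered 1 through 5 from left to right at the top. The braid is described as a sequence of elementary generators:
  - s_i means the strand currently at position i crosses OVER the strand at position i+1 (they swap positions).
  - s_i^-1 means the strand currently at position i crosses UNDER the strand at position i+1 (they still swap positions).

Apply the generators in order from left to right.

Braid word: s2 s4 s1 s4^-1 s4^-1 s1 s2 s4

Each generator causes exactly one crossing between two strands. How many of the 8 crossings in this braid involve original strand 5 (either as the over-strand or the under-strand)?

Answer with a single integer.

Gen 1: crossing 2x3. Involves strand 5? no. Count so far: 0
Gen 2: crossing 4x5. Involves strand 5? yes. Count so far: 1
Gen 3: crossing 1x3. Involves strand 5? no. Count so far: 1
Gen 4: crossing 5x4. Involves strand 5? yes. Count so far: 2
Gen 5: crossing 4x5. Involves strand 5? yes. Count so far: 3
Gen 6: crossing 3x1. Involves strand 5? no. Count so far: 3
Gen 7: crossing 3x2. Involves strand 5? no. Count so far: 3
Gen 8: crossing 5x4. Involves strand 5? yes. Count so far: 4

Answer: 4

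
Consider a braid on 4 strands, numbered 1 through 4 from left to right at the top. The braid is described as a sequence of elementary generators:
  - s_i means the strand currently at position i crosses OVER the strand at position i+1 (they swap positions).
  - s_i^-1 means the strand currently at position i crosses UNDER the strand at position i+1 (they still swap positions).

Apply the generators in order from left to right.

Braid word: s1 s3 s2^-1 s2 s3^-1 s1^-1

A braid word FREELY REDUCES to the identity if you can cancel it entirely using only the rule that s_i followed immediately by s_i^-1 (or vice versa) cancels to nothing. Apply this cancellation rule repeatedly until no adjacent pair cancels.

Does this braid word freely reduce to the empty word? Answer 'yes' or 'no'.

Answer: yes

Derivation:
Gen 1 (s1): push. Stack: [s1]
Gen 2 (s3): push. Stack: [s1 s3]
Gen 3 (s2^-1): push. Stack: [s1 s3 s2^-1]
Gen 4 (s2): cancels prior s2^-1. Stack: [s1 s3]
Gen 5 (s3^-1): cancels prior s3. Stack: [s1]
Gen 6 (s1^-1): cancels prior s1. Stack: []
Reduced word: (empty)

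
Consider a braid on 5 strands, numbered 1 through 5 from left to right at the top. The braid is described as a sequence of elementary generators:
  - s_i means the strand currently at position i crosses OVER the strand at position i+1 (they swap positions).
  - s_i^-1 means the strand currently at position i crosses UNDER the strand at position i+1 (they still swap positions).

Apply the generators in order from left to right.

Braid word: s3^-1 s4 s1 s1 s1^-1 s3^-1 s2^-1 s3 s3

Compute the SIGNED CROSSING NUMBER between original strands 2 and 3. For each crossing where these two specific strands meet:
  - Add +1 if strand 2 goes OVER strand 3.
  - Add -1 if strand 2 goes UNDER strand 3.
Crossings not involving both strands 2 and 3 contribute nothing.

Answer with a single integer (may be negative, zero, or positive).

Gen 1: crossing 3x4. Both 2&3? no. Sum: 0
Gen 2: crossing 3x5. Both 2&3? no. Sum: 0
Gen 3: crossing 1x2. Both 2&3? no. Sum: 0
Gen 4: crossing 2x1. Both 2&3? no. Sum: 0
Gen 5: crossing 1x2. Both 2&3? no. Sum: 0
Gen 6: crossing 4x5. Both 2&3? no. Sum: 0
Gen 7: crossing 1x5. Both 2&3? no. Sum: 0
Gen 8: crossing 1x4. Both 2&3? no. Sum: 0
Gen 9: crossing 4x1. Both 2&3? no. Sum: 0

Answer: 0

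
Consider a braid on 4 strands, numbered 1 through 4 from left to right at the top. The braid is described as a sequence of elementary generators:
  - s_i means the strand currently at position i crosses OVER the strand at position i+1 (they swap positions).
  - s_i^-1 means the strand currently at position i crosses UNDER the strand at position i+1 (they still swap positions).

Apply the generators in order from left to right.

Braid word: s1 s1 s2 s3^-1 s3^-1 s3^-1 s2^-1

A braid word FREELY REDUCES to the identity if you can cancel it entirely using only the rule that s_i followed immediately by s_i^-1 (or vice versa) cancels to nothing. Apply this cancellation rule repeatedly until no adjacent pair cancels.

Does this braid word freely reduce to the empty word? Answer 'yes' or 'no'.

Answer: no

Derivation:
Gen 1 (s1): push. Stack: [s1]
Gen 2 (s1): push. Stack: [s1 s1]
Gen 3 (s2): push. Stack: [s1 s1 s2]
Gen 4 (s3^-1): push. Stack: [s1 s1 s2 s3^-1]
Gen 5 (s3^-1): push. Stack: [s1 s1 s2 s3^-1 s3^-1]
Gen 6 (s3^-1): push. Stack: [s1 s1 s2 s3^-1 s3^-1 s3^-1]
Gen 7 (s2^-1): push. Stack: [s1 s1 s2 s3^-1 s3^-1 s3^-1 s2^-1]
Reduced word: s1 s1 s2 s3^-1 s3^-1 s3^-1 s2^-1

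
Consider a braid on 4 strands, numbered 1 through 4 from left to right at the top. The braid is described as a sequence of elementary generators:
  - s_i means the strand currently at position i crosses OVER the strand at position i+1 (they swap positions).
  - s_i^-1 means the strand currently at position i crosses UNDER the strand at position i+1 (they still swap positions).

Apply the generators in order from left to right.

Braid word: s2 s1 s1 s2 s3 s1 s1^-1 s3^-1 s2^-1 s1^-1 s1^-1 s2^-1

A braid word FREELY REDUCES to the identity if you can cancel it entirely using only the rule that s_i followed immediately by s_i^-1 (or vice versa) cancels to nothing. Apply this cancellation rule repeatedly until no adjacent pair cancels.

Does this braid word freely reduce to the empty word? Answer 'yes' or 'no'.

Answer: yes

Derivation:
Gen 1 (s2): push. Stack: [s2]
Gen 2 (s1): push. Stack: [s2 s1]
Gen 3 (s1): push. Stack: [s2 s1 s1]
Gen 4 (s2): push. Stack: [s2 s1 s1 s2]
Gen 5 (s3): push. Stack: [s2 s1 s1 s2 s3]
Gen 6 (s1): push. Stack: [s2 s1 s1 s2 s3 s1]
Gen 7 (s1^-1): cancels prior s1. Stack: [s2 s1 s1 s2 s3]
Gen 8 (s3^-1): cancels prior s3. Stack: [s2 s1 s1 s2]
Gen 9 (s2^-1): cancels prior s2. Stack: [s2 s1 s1]
Gen 10 (s1^-1): cancels prior s1. Stack: [s2 s1]
Gen 11 (s1^-1): cancels prior s1. Stack: [s2]
Gen 12 (s2^-1): cancels prior s2. Stack: []
Reduced word: (empty)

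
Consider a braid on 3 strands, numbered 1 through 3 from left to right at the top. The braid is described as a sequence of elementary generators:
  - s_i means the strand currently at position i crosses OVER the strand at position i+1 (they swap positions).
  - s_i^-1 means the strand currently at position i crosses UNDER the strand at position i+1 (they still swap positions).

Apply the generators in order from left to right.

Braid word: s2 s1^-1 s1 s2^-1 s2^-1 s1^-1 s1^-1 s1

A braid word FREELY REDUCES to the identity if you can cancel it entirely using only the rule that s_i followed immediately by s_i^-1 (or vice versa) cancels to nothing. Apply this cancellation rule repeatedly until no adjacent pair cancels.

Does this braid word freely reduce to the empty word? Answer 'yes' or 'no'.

Answer: no

Derivation:
Gen 1 (s2): push. Stack: [s2]
Gen 2 (s1^-1): push. Stack: [s2 s1^-1]
Gen 3 (s1): cancels prior s1^-1. Stack: [s2]
Gen 4 (s2^-1): cancels prior s2. Stack: []
Gen 5 (s2^-1): push. Stack: [s2^-1]
Gen 6 (s1^-1): push. Stack: [s2^-1 s1^-1]
Gen 7 (s1^-1): push. Stack: [s2^-1 s1^-1 s1^-1]
Gen 8 (s1): cancels prior s1^-1. Stack: [s2^-1 s1^-1]
Reduced word: s2^-1 s1^-1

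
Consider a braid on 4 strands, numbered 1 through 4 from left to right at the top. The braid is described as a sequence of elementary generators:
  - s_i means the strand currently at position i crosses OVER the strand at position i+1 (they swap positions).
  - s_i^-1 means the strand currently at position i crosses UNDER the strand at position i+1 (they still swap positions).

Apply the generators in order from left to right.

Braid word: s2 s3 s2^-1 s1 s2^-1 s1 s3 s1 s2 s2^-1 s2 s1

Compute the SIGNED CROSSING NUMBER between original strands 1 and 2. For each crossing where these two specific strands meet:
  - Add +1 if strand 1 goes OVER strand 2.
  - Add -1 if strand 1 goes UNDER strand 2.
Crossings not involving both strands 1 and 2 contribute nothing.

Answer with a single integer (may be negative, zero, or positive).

Answer: 1

Derivation:
Gen 1: crossing 2x3. Both 1&2? no. Sum: 0
Gen 2: crossing 2x4. Both 1&2? no. Sum: 0
Gen 3: crossing 3x4. Both 1&2? no. Sum: 0
Gen 4: crossing 1x4. Both 1&2? no. Sum: 0
Gen 5: crossing 1x3. Both 1&2? no. Sum: 0
Gen 6: crossing 4x3. Both 1&2? no. Sum: 0
Gen 7: 1 over 2. Both 1&2? yes. Contrib: +1. Sum: 1
Gen 8: crossing 3x4. Both 1&2? no. Sum: 1
Gen 9: crossing 3x2. Both 1&2? no. Sum: 1
Gen 10: crossing 2x3. Both 1&2? no. Sum: 1
Gen 11: crossing 3x2. Both 1&2? no. Sum: 1
Gen 12: crossing 4x2. Both 1&2? no. Sum: 1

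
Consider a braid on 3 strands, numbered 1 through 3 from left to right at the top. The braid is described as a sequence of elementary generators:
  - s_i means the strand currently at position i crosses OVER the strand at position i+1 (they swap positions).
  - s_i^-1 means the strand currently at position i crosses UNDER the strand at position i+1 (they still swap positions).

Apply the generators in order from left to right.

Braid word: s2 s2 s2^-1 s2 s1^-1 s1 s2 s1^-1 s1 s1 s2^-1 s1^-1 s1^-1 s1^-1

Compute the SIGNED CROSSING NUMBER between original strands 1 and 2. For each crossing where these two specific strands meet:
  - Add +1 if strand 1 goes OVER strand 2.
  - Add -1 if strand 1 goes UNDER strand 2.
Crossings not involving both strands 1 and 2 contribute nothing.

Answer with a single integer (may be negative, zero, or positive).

Answer: -3

Derivation:
Gen 1: crossing 2x3. Both 1&2? no. Sum: 0
Gen 2: crossing 3x2. Both 1&2? no. Sum: 0
Gen 3: crossing 2x3. Both 1&2? no. Sum: 0
Gen 4: crossing 3x2. Both 1&2? no. Sum: 0
Gen 5: 1 under 2. Both 1&2? yes. Contrib: -1. Sum: -1
Gen 6: 2 over 1. Both 1&2? yes. Contrib: -1. Sum: -2
Gen 7: crossing 2x3. Both 1&2? no. Sum: -2
Gen 8: crossing 1x3. Both 1&2? no. Sum: -2
Gen 9: crossing 3x1. Both 1&2? no. Sum: -2
Gen 10: crossing 1x3. Both 1&2? no. Sum: -2
Gen 11: 1 under 2. Both 1&2? yes. Contrib: -1. Sum: -3
Gen 12: crossing 3x2. Both 1&2? no. Sum: -3
Gen 13: crossing 2x3. Both 1&2? no. Sum: -3
Gen 14: crossing 3x2. Both 1&2? no. Sum: -3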